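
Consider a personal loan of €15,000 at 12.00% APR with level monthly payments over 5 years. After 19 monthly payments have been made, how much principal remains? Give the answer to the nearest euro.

With monthly rate i = 12%/12 = 0.0100000, the balance after k of n payments is P · [(1+i)^n − (1+i)^k] / [(1+i)^n − 1].
(1+0.0100000)^60 = 1.81669670 and (1+0.0100000)^19 = 1.20810895, so the balance is 15,000 × (1.81669670 − 1.20810895) / (1.81669670 − 1) = €11,177.73.

€11,178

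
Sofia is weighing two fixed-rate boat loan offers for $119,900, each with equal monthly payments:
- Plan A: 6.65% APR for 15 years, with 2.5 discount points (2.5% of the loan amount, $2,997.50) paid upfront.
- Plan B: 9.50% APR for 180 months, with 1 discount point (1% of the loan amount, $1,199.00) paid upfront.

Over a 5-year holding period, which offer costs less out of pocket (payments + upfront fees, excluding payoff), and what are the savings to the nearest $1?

Plan A by $10,061

Plan A: monthly rate = 6.65%/12 = 0.0055417; payment = 119,900 × 0.0055417 / (1 − (1+0.0055417)^−180) = $1,054.37.
Plan B: monthly rate = 9.5%/12 = 0.0079167; payment = 119,900 × 0.0079167 / (1 − (1+0.0079167)^−180) = $1,252.03.
Over 60 months: Plan A costs 60 × $1,054.37 + $2,997.50 = $66,259.70; Plan B costs 60 × $1,252.03 + $1,199.00 = $76,320.80.
Plan A is cheaper by $76,320.80 − $66,259.70 = $10,061.10.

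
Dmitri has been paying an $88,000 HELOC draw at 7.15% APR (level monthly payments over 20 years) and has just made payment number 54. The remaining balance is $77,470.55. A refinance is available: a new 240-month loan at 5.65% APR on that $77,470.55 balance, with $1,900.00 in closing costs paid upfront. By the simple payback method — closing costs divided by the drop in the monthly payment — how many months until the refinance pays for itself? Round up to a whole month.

13 months

Current payment = 88,000 × 7.15%/12 / (1 − (1+0.0059583)^−240) = $690.21.
Refinanced payment = 77,470.55 × 0.0047083 / (1 − (1+0.0047083)^−240) = $539.49.
Monthly savings = $690.21 − $539.49 = $150.72.
Break-even = $1,900.00 / $150.72 = 12.61 → 13 months.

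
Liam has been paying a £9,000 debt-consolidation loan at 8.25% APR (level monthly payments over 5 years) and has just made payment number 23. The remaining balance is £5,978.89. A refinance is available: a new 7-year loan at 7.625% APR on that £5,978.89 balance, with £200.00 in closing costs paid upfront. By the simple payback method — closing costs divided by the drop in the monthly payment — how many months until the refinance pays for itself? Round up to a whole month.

Current payment = 9,000 × 8.25%/12 / (1 − (1+0.0068750)^−60) = £183.57.
Refinanced payment = 5,978.89 × 0.0063542 / (1 − (1+0.0063542)^−84) = £92.08.
Monthly savings = £183.57 − £92.08 = £91.49.
Break-even = £200.00 / £91.49 = 2.19 → 3 months.

3 months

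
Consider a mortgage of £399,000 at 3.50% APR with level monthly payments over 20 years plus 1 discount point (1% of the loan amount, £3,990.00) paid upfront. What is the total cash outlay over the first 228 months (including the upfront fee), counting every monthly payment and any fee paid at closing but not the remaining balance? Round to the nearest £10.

Monthly rate = 3.5%/12 = 0.0029167; payment = 399,000 × 0.0029167 / (1 − (1+0.0029167)^−240) = £2,314.04.
Total outlay = 228 × £2,314.04 + £3,990.00 = £531,591.12.

£531,590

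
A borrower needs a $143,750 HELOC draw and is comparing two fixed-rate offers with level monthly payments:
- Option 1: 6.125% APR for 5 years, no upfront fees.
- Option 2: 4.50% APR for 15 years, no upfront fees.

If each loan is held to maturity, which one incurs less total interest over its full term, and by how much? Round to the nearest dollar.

Option 1: at 6.125% the monthly rate is 0.0051042, so the payment is 143,750 × 0.0051042 / (1 − 1.0051042^−60) = $2,787.45.
Total interest on Option 1 = 60 × $2,787.45 − $143,750 = $23,497.00.
Option 2: monthly rate = 4.5%/12 = 0.0037500; payment = 143,750 × 0.0037500 / (1 − (1+0.0037500)^−180) = $1,099.68.
Total interest on Option 2 = 180 × $1,099.68 − $143,750 = $54,192.40.
Option 1 is lower by $30,695.40.

Option 1 by $30,695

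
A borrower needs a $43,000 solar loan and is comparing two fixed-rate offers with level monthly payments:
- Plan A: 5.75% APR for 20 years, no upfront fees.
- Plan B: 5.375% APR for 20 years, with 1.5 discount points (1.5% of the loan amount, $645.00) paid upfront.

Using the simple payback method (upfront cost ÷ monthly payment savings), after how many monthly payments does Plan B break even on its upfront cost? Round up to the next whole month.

71 months

Plan A: at 5.75% the monthly rate is 0.0047917, so the payment is 43,000 × 0.0047917 / (1 − 1.0047917^−240) = $301.90.
Plan B: monthly rate = 5.375%/12 = 0.0044792; payment = 43,000 × 0.0044792 / (1 − (1+0.0044792)^−240) = $292.76.
Monthly savings = $301.90 − $292.76 = $9.14.
Break-even = $645.00 / $9.14 = 70.57 → 71 months.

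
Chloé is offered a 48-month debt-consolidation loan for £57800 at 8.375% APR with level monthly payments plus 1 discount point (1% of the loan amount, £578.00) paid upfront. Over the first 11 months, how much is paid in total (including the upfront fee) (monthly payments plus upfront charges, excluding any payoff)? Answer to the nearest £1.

Monthly rate = 8.375%/12 = 0.0069792; payment = 57,800 × 0.0069792 / (1 − (1+0.0069792)^−48) = £1,421.26.
Total outlay = 11 × £1,421.26 + £578.00 = £16,211.86.

£16,212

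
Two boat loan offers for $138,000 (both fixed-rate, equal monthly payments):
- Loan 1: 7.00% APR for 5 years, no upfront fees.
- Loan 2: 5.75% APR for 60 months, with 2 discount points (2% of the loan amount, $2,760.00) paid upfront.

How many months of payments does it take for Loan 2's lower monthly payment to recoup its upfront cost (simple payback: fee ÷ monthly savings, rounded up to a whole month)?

35 months

Loan 1: monthly rate = 7%/12 = 0.0058333; payment = 138,000 × 0.0058333 / (1 − (1+0.0058333)^−60) = $2,732.57.
Loan 2: monthly rate = 5.75%/12 = 0.0047917; payment = 138,000 × 0.0047917 / (1 − (1+0.0047917)^−60) = $2,651.91.
Monthly savings = $2,732.57 − $2,651.91 = $80.66.
Break-even = $2,760.00 / $80.66 = 34.22 → 35 months.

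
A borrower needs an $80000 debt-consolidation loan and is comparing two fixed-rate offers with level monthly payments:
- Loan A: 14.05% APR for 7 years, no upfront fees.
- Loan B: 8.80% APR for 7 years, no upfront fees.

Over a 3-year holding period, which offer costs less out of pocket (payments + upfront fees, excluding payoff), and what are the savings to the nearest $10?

Loan B by $8,010

Loan A: monthly rate = 14.05%/12 = 0.0117083; payment = 80,000 × 0.0117083 / (1 − (1+0.0117083)^−84) = $1,501.41.
Loan B: monthly rate = 8.8%/12 = 0.0073333; payment = 80,000 × 0.0073333 / (1 − (1+0.0073333)^−84) = $1,279.02.
Over 36 months: Loan A costs 36 × $1,501.41 = $54,050.76; Loan B costs 36 × $1,279.02 = $46,044.72.
Loan B is cheaper by $54,050.76 − $46,044.72 = $8,006.04.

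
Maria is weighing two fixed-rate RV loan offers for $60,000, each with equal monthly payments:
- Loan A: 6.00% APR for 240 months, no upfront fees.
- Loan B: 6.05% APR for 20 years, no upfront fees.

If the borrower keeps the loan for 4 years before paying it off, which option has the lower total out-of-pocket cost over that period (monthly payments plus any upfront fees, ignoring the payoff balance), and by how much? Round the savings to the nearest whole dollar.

Loan A by $83

Loan A: monthly rate = 6%/12 = 0.0050000; payment = 60,000 × 0.0050000 / (1 − (1+0.0050000)^−240) = $429.86.
Loan B: at 6.05% the monthly rate is 0.0050417, so the payment is 60,000 × 0.0050417 / (1 − 1.0050417^−240) = $431.59.
Over 48 months: Loan A costs 48 × $429.86 = $20,633.28; Loan B costs 48 × $431.59 = $20,716.32.
Loan A is cheaper by $20,716.32 − $20,633.28 = $83.04.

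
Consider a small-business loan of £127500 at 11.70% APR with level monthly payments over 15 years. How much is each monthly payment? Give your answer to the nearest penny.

At 11.70% the monthly rate is 0.0097500, so the payment is 127,500 × 0.0097500 / (1 − 1.0097500^−180) = £1,505.69.

£1,505.69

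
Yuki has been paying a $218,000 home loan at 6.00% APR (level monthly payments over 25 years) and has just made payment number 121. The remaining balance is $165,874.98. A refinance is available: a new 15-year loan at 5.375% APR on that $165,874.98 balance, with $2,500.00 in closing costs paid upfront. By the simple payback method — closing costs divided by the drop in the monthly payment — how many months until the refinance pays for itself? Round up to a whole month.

42 months

Current payment = 218,000 × 6%/12 / (1 − (1+0.0050000)^−300) = $1,404.58.
Refinanced payment = 165,874.98 × 0.0044792 / (1 − (1+0.0044792)^−180) = $1,344.36.
Monthly savings = $1,404.58 − $1,344.36 = $60.22.
Break-even = $2,500.00 / $60.22 = 41.51 → 42 months.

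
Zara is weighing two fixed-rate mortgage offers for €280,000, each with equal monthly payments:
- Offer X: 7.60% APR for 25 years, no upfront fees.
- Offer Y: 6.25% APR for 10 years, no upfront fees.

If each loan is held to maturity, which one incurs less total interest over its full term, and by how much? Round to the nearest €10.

Offer X: monthly rate = 7.6%/12 = 0.0063333; payment = 280,000 × 0.0063333 / (1 − (1+0.0063333)^−300) = €2,087.42.
Total interest on Offer X = 300 × €2,087.42 − €280,000 = €346,226.00.
Offer Y: at 6.25% the monthly rate is 0.0052083, so the payment is 280,000 × 0.0052083 / (1 − 1.0052083^−120) = €3,143.84.
Total interest on Offer Y = 120 × €3,143.84 − €280,000 = €97,260.80.
Offer Y is lower by €248,965.20.

Offer Y by €248,970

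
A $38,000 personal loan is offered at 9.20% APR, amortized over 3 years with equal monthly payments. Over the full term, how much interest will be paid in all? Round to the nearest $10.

At 9.20% the monthly rate is 0.0076667, so the payment is 38,000 × 0.0076667 / (1 − 1.0076667^−36) = $1,211.93.
Total paid = 36 × $1,211.93 = $43,629.48; interest = $43,629.48 − $38,000 = $5,629.48.

$5,630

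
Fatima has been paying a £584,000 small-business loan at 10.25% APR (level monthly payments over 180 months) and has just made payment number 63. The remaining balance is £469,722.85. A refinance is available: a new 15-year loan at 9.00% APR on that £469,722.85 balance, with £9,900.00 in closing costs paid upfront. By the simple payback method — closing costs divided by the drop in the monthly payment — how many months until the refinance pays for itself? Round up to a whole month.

7 months

Current payment = 584,000 × 10.25%/12 / (1 − (1+0.0085417)^−180) = £6,365.31.
Refinanced payment = 469,722.85 × 0.0075000 / (1 − (1+0.0075000)^−180) = £4,764.24.
Monthly savings = £6,365.31 − £4,764.24 = £1,601.07.
Break-even = £9,900.00 / £1,601.07 = 6.18 → 7 months.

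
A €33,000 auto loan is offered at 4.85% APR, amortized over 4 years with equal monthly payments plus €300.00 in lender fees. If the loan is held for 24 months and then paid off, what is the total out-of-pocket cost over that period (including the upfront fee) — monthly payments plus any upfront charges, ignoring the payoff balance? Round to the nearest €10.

Monthly rate = 4.85%/12 = 0.0040417; payment = 33,000 × 0.0040417 / (1 − (1+0.0040417)^−48) = €757.73.
Total outlay = 24 × €757.73 + €300.00 = €18,485.52.

€18,490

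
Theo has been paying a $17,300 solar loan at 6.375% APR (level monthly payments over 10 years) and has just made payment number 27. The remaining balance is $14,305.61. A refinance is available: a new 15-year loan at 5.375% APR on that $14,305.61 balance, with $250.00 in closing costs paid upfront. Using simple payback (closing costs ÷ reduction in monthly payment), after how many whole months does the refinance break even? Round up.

Current payment = 17,300 × 6.375%/12 / (1 − (1+0.0053125)^−120) = $195.34.
Refinanced payment = 14,305.61 × 0.0044792 / (1 − (1+0.0044792)^−180) = $115.94.
Monthly savings = $195.34 − $115.94 = $79.40.
Break-even = $250.00 / $79.40 = 3.15 → 4 months.

4 months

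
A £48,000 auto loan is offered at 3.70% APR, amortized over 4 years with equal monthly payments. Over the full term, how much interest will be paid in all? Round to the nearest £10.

Monthly rate = 3.7%/12 = 0.0030833; payment = 48,000 × 0.0030833 / (1 − (1+0.0030833)^−48) = £1,077.36.
Total paid = 48 × £1,077.36 = £51,713.28; interest = £51,713.28 − £48,000 = £3,713.28.

£3,710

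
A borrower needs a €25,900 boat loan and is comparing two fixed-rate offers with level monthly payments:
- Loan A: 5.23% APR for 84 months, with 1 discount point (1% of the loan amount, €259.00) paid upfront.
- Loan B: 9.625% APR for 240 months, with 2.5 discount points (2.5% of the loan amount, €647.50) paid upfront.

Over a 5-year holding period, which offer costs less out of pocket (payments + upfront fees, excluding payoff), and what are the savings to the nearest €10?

Loan A: monthly rate = 5.23%/12 = 0.0043583; payment = 25,900 × 0.0043583 / (1 − (1+0.0043583)^−84) = €368.87.
Loan B: at 9.625% the monthly rate is 0.0080208, so the payment is 25,900 × 0.0080208 / (1 − 1.0080208^−240) = €243.54.
Over 60 months: Loan A costs 60 × €368.87 + €259.00 = €22,391.20; Loan B costs 60 × €243.54 + €647.50 = €15,259.90.
Loan B is cheaper by €22,391.20 − €15,259.90 = €7,131.30.

Loan B by €7,130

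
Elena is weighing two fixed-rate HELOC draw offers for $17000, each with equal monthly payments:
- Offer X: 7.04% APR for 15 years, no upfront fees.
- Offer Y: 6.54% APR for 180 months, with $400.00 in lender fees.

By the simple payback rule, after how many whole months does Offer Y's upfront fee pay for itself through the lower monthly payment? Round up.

Offer X: at 7.04% the monthly rate is 0.0058667, so the payment is 17,000 × 0.0058667 / (1 − 1.0058667^−180) = $153.18.
Offer Y: at 6.54% the monthly rate is 0.0054500, so the payment is 17,000 × 0.0054500 / (1 − 1.0054500^−180) = $148.46.
Monthly savings = $153.18 − $148.46 = $4.72.
Break-even = $400.00 / $4.72 = 84.75 → 85 months.

85 months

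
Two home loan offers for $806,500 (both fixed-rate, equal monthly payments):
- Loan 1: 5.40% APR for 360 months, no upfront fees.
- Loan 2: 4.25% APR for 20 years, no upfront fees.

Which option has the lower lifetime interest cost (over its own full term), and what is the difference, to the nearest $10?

Loan 1: at 5.40% the monthly rate is 0.0045000, so the payment is 806,500 × 0.0045000 / (1 − 1.0045000^−360) = $4,528.75.
Total interest on Loan 1 = 360 × $4,528.75 − $806,500 = $823,850.00.
Loan 2: monthly rate = 4.25%/12 = 0.0035417; payment = 806,500 × 0.0035417 / (1 − (1+0.0035417)^−240) = $4,994.13.
Total interest on Loan 2 = 240 × $4,994.13 − $806,500 = $392,091.20.
Loan 2 is lower by $431,758.80.

Loan 2 by $431,760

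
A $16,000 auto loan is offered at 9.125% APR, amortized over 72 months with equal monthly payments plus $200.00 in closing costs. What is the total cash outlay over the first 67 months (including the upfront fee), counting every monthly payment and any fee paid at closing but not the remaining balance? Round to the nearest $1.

At 9.125% the monthly rate is 0.0076042, so the payment is 16,000 × 0.0076042 / (1 − 1.0076042^−72) = $289.40.
Total outlay = 67 × $289.40 + $200.00 = $19,589.80.

$19,590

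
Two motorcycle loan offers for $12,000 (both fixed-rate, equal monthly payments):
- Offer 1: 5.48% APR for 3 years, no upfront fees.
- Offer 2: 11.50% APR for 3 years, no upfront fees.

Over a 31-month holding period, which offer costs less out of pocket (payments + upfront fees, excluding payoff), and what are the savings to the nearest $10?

Offer 1 by $1,040

Offer 1: monthly rate = 5.48%/12 = 0.0045667; payment = 12,000 × 0.0045667 / (1 − (1+0.0045667)^−36) = $362.24.
Offer 2: monthly rate = 11.5%/12 = 0.0095833; payment = 12,000 × 0.0095833 / (1 − (1+0.0095833)^−36) = $395.71.
Over 31 months: Offer 1 costs 31 × $362.24 = $11,229.44; Offer 2 costs 31 × $395.71 = $12,267.01.
Offer 1 is cheaper by $12,267.01 − $11,229.44 = $1,037.57.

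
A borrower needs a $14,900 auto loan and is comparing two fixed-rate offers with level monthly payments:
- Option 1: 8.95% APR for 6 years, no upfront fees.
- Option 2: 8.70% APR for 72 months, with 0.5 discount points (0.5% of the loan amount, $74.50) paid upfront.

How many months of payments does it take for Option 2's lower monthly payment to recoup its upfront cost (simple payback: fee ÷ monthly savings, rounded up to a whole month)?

Option 1: monthly rate = 8.95%/12 = 0.0074583; payment = 14,900 × 0.0074583 / (1 − (1+0.0074583)^−72) = $268.21.
Option 2: at 8.70% the monthly rate is 0.0072500, so the payment is 14,900 × 0.0072500 / (1 − 1.0072500^−72) = $266.37.
Monthly savings = $268.21 − $266.37 = $1.84.
Break-even = $74.50 / $1.84 = 40.49 → 41 months.

41 months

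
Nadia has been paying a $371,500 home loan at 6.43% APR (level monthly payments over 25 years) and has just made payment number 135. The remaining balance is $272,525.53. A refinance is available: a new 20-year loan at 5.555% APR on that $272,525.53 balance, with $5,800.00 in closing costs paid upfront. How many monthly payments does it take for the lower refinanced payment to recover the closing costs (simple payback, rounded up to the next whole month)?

Current payment = 371,500 × 6.43%/12 / (1 − (1+0.0053583)^−300) = $2,492.17.
Refinanced payment = 272,525.53 × 0.0046292 / (1 − (1+0.0046292)^−240) = $1,883.14.
Monthly savings = $2,492.17 − $1,883.14 = $609.03.
Break-even = $5,800.00 / $609.03 = 9.52 → 10 months.

10 months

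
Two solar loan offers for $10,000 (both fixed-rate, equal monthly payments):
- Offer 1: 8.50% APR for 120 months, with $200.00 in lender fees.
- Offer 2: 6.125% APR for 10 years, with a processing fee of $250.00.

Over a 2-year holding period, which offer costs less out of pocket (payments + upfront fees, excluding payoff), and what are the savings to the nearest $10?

Offer 1: at 8.50% the monthly rate is 0.0070833, so the payment is 10,000 × 0.0070833 / (1 − 1.0070833^−120) = $123.99.
Offer 2: monthly rate = 6.125%/12 = 0.0051042; payment = 10,000 × 0.0051042 / (1 − (1+0.0051042)^−120) = $111.65.
Over 24 months: Offer 1 costs 24 × $123.99 + $200.00 = $3,175.76; Offer 2 costs 24 × $111.65 + $250.00 = $2,929.60.
Offer 2 is cheaper by $3,175.76 − $2,929.60 = $246.16.

Offer 2 by $250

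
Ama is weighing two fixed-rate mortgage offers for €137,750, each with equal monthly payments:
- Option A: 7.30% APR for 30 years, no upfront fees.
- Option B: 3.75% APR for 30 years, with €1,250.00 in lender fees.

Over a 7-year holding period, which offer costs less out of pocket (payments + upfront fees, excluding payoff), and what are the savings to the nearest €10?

Option B by €24,490

Option A: at 7.30% the monthly rate is 0.0060833, so the payment is 137,750 × 0.0060833 / (1 − 1.0060833^−360) = €944.37.
Option B: at 3.75% the monthly rate is 0.0031250, so the payment is 137,750 × 0.0031250 / (1 − 1.0031250^−360) = €637.94.
Over 84 months: Option A costs 84 × €944.37 = €79,327.08; Option B costs 84 × €637.94 + €1,250.00 = €54,836.96.
Option B is cheaper by €79,327.08 − €54,836.96 = €24,490.12.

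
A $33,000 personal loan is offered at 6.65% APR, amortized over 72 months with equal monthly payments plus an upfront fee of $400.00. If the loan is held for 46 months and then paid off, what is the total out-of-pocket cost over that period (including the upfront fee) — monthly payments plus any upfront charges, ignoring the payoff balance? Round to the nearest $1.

Monthly rate = 6.65%/12 = 0.0055417; payment = 33,000 × 0.0055417 / (1 − (1+0.0055417)^−72) = $557.09.
Total outlay = 46 × $557.09 + $400.00 = $26,026.14.

$26,026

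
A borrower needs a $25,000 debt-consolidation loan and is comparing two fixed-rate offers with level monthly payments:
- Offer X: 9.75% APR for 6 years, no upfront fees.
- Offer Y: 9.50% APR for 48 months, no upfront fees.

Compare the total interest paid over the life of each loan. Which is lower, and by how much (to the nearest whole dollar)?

Offer Y by $2,972

Offer X: monthly rate = 9.75%/12 = 0.0081250; payment = 25,000 × 0.0081250 / (1 − (1+0.0081250)^−72) = $460.00.
Total interest on Offer X = 72 × $460.00 − $25,000 = $8,120.00.
Offer Y: at 9.50% the monthly rate is 0.0079167, so the payment is 25,000 × 0.0079167 / (1 − 1.0079167^−48) = $628.08.
Total interest on Offer Y = 48 × $628.08 − $25,000 = $5,147.84.
Offer Y is lower by $2,972.16.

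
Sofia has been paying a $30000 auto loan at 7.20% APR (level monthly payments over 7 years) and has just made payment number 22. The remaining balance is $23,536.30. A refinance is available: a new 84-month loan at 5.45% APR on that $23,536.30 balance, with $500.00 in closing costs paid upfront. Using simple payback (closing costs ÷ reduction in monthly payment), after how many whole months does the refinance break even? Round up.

5 months

Current payment = 30,000 × 7.2%/12 / (1 − (1+0.0060000)^−84) = $455.72.
Refinanced payment = 23,536.30 × 0.0045417 / (1 − (1+0.0045417)^−84) = $337.66.
Monthly savings = $455.72 − $337.66 = $118.06.
Break-even = $500.00 / $118.06 = 4.24 → 5 months.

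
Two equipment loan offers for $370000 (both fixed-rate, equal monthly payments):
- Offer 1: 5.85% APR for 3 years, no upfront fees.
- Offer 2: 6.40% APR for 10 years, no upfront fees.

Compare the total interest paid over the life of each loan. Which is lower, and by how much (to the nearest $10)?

Offer 1 by $97,580

Offer 1: monthly rate = 5.85%/12 = 0.0048750; payment = 370,000 × 0.0048750 / (1 − (1+0.0048750)^−36) = $11,230.99.
Total interest on Offer 1 = 36 × $11,230.99 − $370,000 = $34,315.64.
Offer 2: at 6.40% the monthly rate is 0.0053333, so the payment is 370,000 × 0.0053333 / (1 − 1.0053333^−120) = $4,182.47.
Total interest on Offer 2 = 120 × $4,182.47 − $370,000 = $131,896.40.
Offer 1 is lower by $97,580.76.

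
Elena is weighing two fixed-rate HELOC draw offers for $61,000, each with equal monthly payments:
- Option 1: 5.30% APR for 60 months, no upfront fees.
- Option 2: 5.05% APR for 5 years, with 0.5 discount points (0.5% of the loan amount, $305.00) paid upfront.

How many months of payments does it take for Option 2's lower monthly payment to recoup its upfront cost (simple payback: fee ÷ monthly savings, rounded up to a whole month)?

Option 1: at 5.30% the monthly rate is 0.0044167, so the payment is 61,000 × 0.0044167 / (1 − 1.0044167^−60) = $1,159.55.
Option 2: at 5.05% the monthly rate is 0.0042083, so the payment is 61,000 × 0.0042083 / (1 − 1.0042083^−60) = $1,152.54.
Monthly savings = $1,159.55 − $1,152.54 = $7.01.
Break-even = $305.00 / $7.01 = 43.51 → 44 months.

44 months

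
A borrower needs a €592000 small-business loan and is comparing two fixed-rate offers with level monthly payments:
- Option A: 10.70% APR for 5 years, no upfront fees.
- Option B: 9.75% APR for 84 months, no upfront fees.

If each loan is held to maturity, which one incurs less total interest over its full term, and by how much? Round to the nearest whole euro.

Option A: monthly rate = 10.7%/12 = 0.0089167; payment = 592,000 × 0.0089167 / (1 − (1+0.0089167)^−60) = €12,783.12.
Total interest on Option A = 60 × €12,783.12 − €592,000 = €174,987.20.
Option B: at 9.75% the monthly rate is 0.0081250, so the payment is 592,000 × 0.0081250 / (1 − 1.0081250^−84) = €9,751.60.
Total interest on Option B = 84 × €9,751.60 − €592,000 = €227,134.40.
Option A is lower by €52,147.20.

Option A by €52,147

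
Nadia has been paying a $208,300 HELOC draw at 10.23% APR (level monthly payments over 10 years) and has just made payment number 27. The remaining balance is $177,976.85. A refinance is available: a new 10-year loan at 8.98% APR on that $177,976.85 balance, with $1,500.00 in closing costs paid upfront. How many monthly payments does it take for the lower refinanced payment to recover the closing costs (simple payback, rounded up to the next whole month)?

3 months

Current payment = 208,300 × 10.23%/12 / (1 − (1+0.0085250)^−120) = $2,779.30.
Refinanced payment = 177,976.85 × 0.0074833 / (1 − (1+0.0074833)^−120) = $2,252.61.
Monthly savings = $2,779.30 − $2,252.61 = $526.69.
Break-even = $1,500.00 / $526.69 = 2.85 → 3 months.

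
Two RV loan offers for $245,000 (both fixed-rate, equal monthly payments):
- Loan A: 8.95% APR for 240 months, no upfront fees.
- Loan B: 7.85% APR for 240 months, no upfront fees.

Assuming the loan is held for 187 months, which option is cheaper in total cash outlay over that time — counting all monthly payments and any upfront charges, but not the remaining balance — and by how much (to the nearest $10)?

Loan B by $31,790

Loan A: at 8.95% the monthly rate is 0.0074583, so the payment is 245,000 × 0.0074583 / (1 − 1.0074583^−240) = $2,196.46.
Loan B: at 7.85% the monthly rate is 0.0065417, so the payment is 245,000 × 0.0065417 / (1 − 1.0065417^−240) = $2,026.47.
Over 187 months: Loan A costs 187 × $2,196.46 = $410,738.02; Loan B costs 187 × $2,026.47 = $378,949.89.
Loan B is cheaper by $410,738.02 − $378,949.89 = $31,788.13.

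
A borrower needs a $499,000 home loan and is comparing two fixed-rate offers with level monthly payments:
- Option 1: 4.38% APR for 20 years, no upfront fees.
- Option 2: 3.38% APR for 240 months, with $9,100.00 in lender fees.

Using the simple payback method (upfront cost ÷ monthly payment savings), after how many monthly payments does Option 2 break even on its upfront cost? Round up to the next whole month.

Option 1: monthly rate = 4.38%/12 = 0.0036500; payment = 499,000 × 0.0036500 / (1 − (1+0.0036500)^−240) = $3,124.69.
Option 2: at 3.38% the monthly rate is 0.0028167, so the payment is 499,000 × 0.0028167 / (1 − 1.0028167^−240) = $2,863.32.
Monthly savings = $3,124.69 − $2,863.32 = $261.37.
Break-even = $9,100.00 / $261.37 = 34.82 → 35 months.

35 months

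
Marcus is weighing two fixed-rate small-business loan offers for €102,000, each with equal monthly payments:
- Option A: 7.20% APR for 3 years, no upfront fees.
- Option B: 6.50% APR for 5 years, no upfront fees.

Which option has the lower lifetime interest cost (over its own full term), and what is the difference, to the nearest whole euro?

Option A: at 7.20% the monthly rate is 0.0060000, so the payment is 102,000 × 0.0060000 / (1 − 1.0060000^−36) = €3,158.80.
Total interest on Option A = 36 × €3,158.80 − €102,000 = €11,716.80.
Option B: at 6.50% the monthly rate is 0.0054167, so the payment is 102,000 × 0.0054167 / (1 − 1.0054167^−60) = €1,995.75.
Total interest on Option B = 60 × €1,995.75 − €102,000 = €17,745.00.
Option A is lower by €6,028.20.

Option A by €6,028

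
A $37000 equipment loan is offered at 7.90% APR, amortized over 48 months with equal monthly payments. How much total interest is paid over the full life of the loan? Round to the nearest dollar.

$6,274

At 7.90% the monthly rate is 0.0065833, so the payment is 37,000 × 0.0065833 / (1 − 1.0065833^−48) = $901.54.
Total paid = 48 × $901.54 = $43,273.92; interest = $43,273.92 − $37,000 = $6,273.92.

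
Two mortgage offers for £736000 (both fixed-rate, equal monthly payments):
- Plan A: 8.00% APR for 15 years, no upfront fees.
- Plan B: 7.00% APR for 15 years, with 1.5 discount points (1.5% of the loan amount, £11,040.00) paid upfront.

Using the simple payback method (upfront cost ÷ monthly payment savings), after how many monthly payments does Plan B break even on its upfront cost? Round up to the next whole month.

27 months

Plan A: at 8.00% the monthly rate is 0.0066667, so the payment is 736,000 × 0.0066667 / (1 − 1.0066667^−180) = £7,033.60.
Plan B: at 7.00% the monthly rate is 0.0058333, so the payment is 736,000 × 0.0058333 / (1 − 1.0058333^−180) = £6,615.38.
Monthly savings = £7,033.60 − £6,615.38 = £418.22.
Break-even = £11,040.00 / £418.22 = 26.40 → 27 months.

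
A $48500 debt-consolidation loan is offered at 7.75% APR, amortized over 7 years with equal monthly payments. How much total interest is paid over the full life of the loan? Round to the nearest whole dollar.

At 7.75% the monthly rate is 0.0064583, so the payment is 48,500 × 0.0064583 / (1 − 1.0064583^−84) = $749.90.
Total paid = 84 × $749.90 = $62,991.60; interest = $62,991.60 − $48,500 = $14,491.60.

$14,492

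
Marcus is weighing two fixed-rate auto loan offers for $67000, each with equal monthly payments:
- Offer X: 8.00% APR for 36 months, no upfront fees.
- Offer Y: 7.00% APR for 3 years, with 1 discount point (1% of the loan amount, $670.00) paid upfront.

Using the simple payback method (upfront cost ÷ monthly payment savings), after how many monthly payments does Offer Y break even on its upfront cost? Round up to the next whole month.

22 months

Offer X: monthly rate = 8%/12 = 0.0066667; payment = 67,000 × 0.0066667 / (1 − (1+0.0066667)^−36) = $2,099.54.
Offer Y: monthly rate = 7%/12 = 0.0058333; payment = 67,000 × 0.0058333 / (1 − (1+0.0058333)^−36) = $2,068.77.
Monthly savings = $2,099.54 − $2,068.77 = $30.77.
Break-even = $670.00 / $30.77 = 21.77 → 22 months.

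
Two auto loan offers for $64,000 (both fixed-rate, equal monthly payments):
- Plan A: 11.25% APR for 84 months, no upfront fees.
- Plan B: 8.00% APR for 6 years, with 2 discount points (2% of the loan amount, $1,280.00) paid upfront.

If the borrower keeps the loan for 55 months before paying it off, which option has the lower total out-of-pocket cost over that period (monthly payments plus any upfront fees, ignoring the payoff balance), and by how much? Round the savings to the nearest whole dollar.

Plan A: monthly rate = 11.25%/12 = 0.0093750; payment = 64,000 × 0.0093750 / (1 − (1+0.0093750)^−84) = $1,104.27.
Plan B: monthly rate = 8%/12 = 0.0066667; payment = 64,000 × 0.0066667 / (1 − (1+0.0066667)^−72) = $1,122.13.
Over 55 months: Plan A costs 55 × $1,104.27 = $60,734.85; Plan B costs 55 × $1,122.13 + $1,280.00 = $62,997.15.
Plan A is cheaper by $62,997.15 − $60,734.85 = $2,262.30.

Plan A by $2,262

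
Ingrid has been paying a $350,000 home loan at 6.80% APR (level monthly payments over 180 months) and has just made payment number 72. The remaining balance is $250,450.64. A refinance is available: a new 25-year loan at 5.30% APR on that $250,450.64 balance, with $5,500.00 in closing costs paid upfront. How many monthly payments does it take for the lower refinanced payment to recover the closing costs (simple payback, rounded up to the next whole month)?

4 months

Current payment = 350,000 × 6.8%/12 / (1 − (1+0.0056667)^−180) = $3,106.89.
Refinanced payment = 250,450.64 × 0.0044167 / (1 − (1+0.0044167)^−300) = $1,508.22.
Monthly savings = $3,106.89 − $1,508.22 = $1,598.67.
Break-even = $5,500.00 / $1,598.67 = 3.44 → 4 months.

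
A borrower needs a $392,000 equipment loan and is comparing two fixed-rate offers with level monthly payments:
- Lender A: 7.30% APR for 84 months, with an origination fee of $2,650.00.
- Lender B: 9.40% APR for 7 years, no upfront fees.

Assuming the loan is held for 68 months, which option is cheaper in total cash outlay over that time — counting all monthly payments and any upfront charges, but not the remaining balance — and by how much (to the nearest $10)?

Lender A by $25,420

Lender A: at 7.30% the monthly rate is 0.0060833, so the payment is 392,000 × 0.0060833 / (1 − 1.0060833^−84) = $5,973.98.
Lender B: at 9.40% the monthly rate is 0.0078333, so the payment is 392,000 × 0.0078333 / (1 − 1.0078333^−84) = $6,386.78.
Over 68 months: Lender A costs 68 × $5,973.98 + $2,650.00 = $408,880.64; Lender B costs 68 × $6,386.78 = $434,301.04.
Lender A is cheaper by $434,301.04 − $408,880.64 = $25,420.40.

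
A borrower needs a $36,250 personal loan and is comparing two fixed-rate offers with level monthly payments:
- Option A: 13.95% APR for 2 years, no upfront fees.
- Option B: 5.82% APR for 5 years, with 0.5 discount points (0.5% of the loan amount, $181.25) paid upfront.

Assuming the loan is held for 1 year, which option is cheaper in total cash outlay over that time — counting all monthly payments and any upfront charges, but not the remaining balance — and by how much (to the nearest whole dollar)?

Option A: at 13.95% the monthly rate is 0.0116250, so the payment is 36,250 × 0.0116250 / (1 − 1.0116250^−24) = $1,739.61.
Option B: monthly rate = 5.82%/12 = 0.0048500; payment = 36,250 × 0.0048500 / (1 − (1+0.0048500)^−60) = $697.78.
Over 12 months: Option A costs 12 × $1,739.61 = $20,875.32; Option B costs 12 × $697.78 + $181.25 = $8,554.61.
Option B is cheaper by $20,875.32 − $8,554.61 = $12,320.71.

Option B by $12,321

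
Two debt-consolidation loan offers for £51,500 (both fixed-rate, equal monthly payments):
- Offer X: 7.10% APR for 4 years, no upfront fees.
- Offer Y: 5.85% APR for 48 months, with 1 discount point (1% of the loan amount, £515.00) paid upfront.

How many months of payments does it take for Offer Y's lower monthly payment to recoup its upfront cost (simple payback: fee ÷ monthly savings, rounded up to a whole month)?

18 months

Offer X: monthly rate = 7.1%/12 = 0.0059167; payment = 51,500 × 0.0059167 / (1 − (1+0.0059167)^−48) = £1,235.62.
Offer Y: monthly rate = 5.85%/12 = 0.0048750; payment = 51,500 × 0.0048750 / (1 − (1+0.0048750)^−48) = £1,205.94.
Monthly savings = £1,235.62 − £1,205.94 = £29.68.
Break-even = £515.00 / £29.68 = 17.35 → 18 months.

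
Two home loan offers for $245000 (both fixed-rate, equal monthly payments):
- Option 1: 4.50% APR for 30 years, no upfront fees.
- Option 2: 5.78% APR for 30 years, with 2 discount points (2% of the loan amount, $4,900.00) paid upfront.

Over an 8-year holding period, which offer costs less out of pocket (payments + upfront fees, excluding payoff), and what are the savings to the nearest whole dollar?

Option 1: monthly rate = 4.5%/12 = 0.0037500; payment = 245,000 × 0.0037500 / (1 − (1+0.0037500)^−360) = $1,241.38.
Option 2: at 5.78% the monthly rate is 0.0048167, so the payment is 245,000 × 0.0048167 / (1 − 1.0048167^−360) = $1,434.43.
Over 96 months: Option 1 costs 96 × $1,241.38 = $119,172.48; Option 2 costs 96 × $1,434.43 + $4,900.00 = $142,605.28.
Option 1 is cheaper by $142,605.28 − $119,172.48 = $23,432.80.

Option 1 by $23,433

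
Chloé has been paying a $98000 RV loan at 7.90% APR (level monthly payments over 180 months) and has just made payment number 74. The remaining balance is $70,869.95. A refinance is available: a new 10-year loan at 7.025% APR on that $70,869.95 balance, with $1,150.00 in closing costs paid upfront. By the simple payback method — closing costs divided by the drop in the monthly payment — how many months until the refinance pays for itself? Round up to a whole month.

11 months

Current payment = 98,000 × 7.9%/12 / (1 − (1+0.0065833)^−180) = $930.89.
Refinanced payment = 70,869.95 × 0.0058542 / (1 − (1+0.0058542)^−120) = $823.77.
Monthly savings = $930.89 − $823.77 = $107.12.
Break-even = $1,150.00 / $107.12 = 10.74 → 11 months.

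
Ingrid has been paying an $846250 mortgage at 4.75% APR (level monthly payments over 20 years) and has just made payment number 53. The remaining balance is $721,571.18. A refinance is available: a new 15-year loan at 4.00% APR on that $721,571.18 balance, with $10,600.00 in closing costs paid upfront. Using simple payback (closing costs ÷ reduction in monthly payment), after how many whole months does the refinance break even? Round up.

Current payment = 846,250 × 4.75%/12 / (1 − (1+0.0039583)^−240) = $5,468.67.
Refinanced payment = 721,571.18 × 0.0033333 / (1 − (1+0.0033333)^−180) = $5,337.37.
Monthly savings = $5,468.67 − $5,337.37 = $131.30.
Break-even = $10,600.00 / $131.30 = 80.73 → 81 months.

81 months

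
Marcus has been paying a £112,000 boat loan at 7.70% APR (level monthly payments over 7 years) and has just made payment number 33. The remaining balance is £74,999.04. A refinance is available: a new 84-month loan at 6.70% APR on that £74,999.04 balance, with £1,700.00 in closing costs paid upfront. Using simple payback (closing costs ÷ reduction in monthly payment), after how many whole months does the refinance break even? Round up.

Current payment = 112,000 × 7.7%/12 / (1 − (1+0.0064167)^−84) = £1,728.96.
Refinanced payment = 74,999.04 × 0.0055833 / (1 − (1+0.0055833)^−84) = £1,120.97.
Monthly savings = £1,728.96 − £1,120.97 = £607.99.
Break-even = £1,700.00 / £607.99 = 2.80 → 3 months.

3 months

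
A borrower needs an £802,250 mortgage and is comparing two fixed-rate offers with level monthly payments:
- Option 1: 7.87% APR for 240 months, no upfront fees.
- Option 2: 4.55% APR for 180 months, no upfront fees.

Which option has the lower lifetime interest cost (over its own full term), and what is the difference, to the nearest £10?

Option 2 by £486,560

Option 1: monthly rate = 7.87%/12 = 0.0065583; payment = 802,250 × 0.0065583 / (1 − (1+0.0065583)^−240) = £6,645.58.
Total interest on Option 1 = 240 × £6,645.58 − £802,250 = £792,689.20.
Option 2: at 4.55% the monthly rate is 0.0037917, so the payment is 802,250 × 0.0037917 / (1 − 1.0037917^−180) = £6,157.68.
Total interest on Option 2 = 180 × £6,157.68 − £802,250 = £306,132.40.
Option 2 is lower by £486,556.80.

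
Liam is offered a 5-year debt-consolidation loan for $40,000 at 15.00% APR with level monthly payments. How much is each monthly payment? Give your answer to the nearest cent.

$951.60

Monthly rate = 15%/12 = 0.0125000; payment = 40,000 × 0.0125000 / (1 − (1+0.0125000)^−60) = $951.60.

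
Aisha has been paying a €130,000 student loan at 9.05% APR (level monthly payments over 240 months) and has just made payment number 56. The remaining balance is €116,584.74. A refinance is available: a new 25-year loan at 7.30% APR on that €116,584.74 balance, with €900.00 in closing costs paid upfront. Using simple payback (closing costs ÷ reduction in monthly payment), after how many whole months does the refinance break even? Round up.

Current payment = 130,000 × 9.05%/12 / (1 − (1+0.0075417)^−240) = €1,173.83.
Refinanced payment = 116,584.74 × 0.0060833 / (1 − (1+0.0060833)^−300) = €846.44.
Monthly savings = €1,173.83 − €846.44 = €327.39.
Break-even = €900.00 / €327.39 = 2.75 → 3 months.

3 months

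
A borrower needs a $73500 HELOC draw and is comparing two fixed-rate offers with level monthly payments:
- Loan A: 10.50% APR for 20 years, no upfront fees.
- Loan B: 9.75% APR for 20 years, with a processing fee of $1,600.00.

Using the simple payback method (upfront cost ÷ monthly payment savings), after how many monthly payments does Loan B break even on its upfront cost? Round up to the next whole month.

Loan A: at 10.50% the monthly rate is 0.0087500, so the payment is 73,500 × 0.0087500 / (1 − 1.0087500^−240) = $733.81.
Loan B: monthly rate = 9.75%/12 = 0.0081250; payment = 73,500 × 0.0081250 / (1 − (1+0.0081250)^−240) = $697.16.
Monthly savings = $733.81 − $697.16 = $36.65.
Break-even = $1,600.00 / $36.65 = 43.66 → 44 months.

44 months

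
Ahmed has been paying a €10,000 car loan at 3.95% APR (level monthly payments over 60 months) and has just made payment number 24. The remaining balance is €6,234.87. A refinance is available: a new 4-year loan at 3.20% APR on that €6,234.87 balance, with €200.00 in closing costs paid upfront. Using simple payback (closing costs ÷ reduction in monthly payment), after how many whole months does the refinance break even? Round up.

5 months

Current payment = 10,000 × 3.95%/12 / (1 − (1+0.0032917)^−60) = €183.94.
Refinanced payment = 6,234.87 × 0.0026667 / (1 − (1+0.0026667)^−48) = €138.56.
Monthly savings = €183.94 − €138.56 = €45.38.
Break-even = €200.00 / €45.38 = 4.41 → 5 months.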